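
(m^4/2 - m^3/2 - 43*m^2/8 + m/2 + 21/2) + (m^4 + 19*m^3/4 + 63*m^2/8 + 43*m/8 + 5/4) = 3*m^4/2 + 17*m^3/4 + 5*m^2/2 + 47*m/8 + 47/4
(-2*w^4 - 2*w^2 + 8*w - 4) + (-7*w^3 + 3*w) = -2*w^4 - 7*w^3 - 2*w^2 + 11*w - 4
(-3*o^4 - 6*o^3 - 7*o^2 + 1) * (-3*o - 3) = 9*o^5 + 27*o^4 + 39*o^3 + 21*o^2 - 3*o - 3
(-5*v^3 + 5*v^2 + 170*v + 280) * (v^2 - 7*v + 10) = -5*v^5 + 40*v^4 + 85*v^3 - 860*v^2 - 260*v + 2800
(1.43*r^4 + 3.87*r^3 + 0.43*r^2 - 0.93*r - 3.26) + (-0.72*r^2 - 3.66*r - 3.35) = 1.43*r^4 + 3.87*r^3 - 0.29*r^2 - 4.59*r - 6.61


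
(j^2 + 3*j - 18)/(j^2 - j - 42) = (j - 3)/(j - 7)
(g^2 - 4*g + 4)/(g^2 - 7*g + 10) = (g - 2)/(g - 5)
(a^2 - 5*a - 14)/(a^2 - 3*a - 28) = (a + 2)/(a + 4)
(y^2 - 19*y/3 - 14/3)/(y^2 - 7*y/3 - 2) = (y - 7)/(y - 3)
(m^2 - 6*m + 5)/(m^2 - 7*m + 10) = (m - 1)/(m - 2)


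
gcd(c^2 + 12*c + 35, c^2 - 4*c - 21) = 1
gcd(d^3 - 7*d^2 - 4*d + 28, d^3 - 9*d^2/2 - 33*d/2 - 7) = d^2 - 5*d - 14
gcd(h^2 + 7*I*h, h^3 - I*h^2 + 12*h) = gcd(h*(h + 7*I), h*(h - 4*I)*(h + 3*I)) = h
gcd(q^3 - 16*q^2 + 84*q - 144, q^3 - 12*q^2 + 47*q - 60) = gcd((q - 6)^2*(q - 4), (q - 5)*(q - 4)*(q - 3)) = q - 4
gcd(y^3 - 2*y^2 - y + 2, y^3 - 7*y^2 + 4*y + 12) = y^2 - y - 2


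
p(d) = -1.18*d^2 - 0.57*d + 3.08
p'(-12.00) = 27.75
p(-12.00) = -160.00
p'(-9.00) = 20.67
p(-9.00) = -87.37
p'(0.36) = -1.42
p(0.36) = 2.72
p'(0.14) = -0.90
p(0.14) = 2.98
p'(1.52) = -4.16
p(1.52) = -0.51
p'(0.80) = -2.46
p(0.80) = 1.87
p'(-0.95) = 1.67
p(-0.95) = 2.56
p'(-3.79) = 8.37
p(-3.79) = -11.71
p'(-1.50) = 2.97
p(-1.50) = 1.28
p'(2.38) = -6.19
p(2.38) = -4.96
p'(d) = -2.36*d - 0.57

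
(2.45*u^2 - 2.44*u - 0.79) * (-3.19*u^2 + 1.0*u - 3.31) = -7.8155*u^4 + 10.2336*u^3 - 8.0294*u^2 + 7.2864*u + 2.6149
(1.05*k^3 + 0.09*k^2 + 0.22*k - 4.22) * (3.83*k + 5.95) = 4.0215*k^4 + 6.5922*k^3 + 1.3781*k^2 - 14.8536*k - 25.109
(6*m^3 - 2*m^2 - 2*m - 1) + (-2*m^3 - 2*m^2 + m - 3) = 4*m^3 - 4*m^2 - m - 4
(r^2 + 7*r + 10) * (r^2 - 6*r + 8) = r^4 + r^3 - 24*r^2 - 4*r + 80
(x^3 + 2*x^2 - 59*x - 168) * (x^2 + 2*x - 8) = x^5 + 4*x^4 - 63*x^3 - 302*x^2 + 136*x + 1344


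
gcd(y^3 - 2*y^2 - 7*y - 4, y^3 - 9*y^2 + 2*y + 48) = 1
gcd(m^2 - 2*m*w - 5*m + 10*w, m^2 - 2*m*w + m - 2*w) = -m + 2*w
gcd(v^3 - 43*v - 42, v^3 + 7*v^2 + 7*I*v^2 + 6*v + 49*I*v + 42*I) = v^2 + 7*v + 6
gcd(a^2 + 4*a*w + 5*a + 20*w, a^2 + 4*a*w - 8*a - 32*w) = a + 4*w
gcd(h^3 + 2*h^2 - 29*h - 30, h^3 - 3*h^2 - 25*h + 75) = h - 5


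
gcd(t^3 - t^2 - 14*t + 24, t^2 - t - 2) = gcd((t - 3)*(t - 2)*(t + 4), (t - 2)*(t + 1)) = t - 2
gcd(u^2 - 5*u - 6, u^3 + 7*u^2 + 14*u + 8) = u + 1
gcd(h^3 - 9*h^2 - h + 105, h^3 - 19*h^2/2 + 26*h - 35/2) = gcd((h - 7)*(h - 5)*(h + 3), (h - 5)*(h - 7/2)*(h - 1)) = h - 5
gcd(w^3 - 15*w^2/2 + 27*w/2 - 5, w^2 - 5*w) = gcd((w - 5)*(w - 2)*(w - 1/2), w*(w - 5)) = w - 5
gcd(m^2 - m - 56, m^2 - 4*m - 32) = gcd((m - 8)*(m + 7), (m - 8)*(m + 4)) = m - 8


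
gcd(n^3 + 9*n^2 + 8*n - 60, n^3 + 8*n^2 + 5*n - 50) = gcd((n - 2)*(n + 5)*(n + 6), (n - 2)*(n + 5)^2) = n^2 + 3*n - 10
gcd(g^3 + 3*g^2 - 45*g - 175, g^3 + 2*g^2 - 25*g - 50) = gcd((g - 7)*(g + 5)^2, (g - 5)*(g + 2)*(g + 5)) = g + 5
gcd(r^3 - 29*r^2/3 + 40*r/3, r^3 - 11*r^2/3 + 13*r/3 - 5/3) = r - 5/3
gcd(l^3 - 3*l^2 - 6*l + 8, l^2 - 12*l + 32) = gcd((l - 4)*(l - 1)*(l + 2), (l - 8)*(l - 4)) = l - 4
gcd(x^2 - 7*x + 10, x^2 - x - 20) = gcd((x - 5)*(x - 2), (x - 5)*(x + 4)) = x - 5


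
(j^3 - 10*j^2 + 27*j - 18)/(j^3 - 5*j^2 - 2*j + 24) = (j^2 - 7*j + 6)/(j^2 - 2*j - 8)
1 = 1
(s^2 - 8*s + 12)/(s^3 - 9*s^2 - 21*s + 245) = (s^2 - 8*s + 12)/(s^3 - 9*s^2 - 21*s + 245)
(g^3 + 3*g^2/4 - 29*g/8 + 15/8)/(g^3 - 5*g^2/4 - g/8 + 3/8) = (2*g + 5)/(2*g + 1)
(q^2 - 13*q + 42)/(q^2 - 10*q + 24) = (q - 7)/(q - 4)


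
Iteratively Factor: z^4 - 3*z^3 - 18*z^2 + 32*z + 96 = (z + 2)*(z^3 - 5*z^2 - 8*z + 48) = (z - 4)*(z + 2)*(z^2 - z - 12) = (z - 4)*(z + 2)*(z + 3)*(z - 4)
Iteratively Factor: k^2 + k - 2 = (k + 2)*(k - 1)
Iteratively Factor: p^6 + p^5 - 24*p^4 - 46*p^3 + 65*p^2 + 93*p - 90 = (p + 3)*(p^5 - 2*p^4 - 18*p^3 + 8*p^2 + 41*p - 30) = (p + 2)*(p + 3)*(p^4 - 4*p^3 - 10*p^2 + 28*p - 15) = (p - 1)*(p + 2)*(p + 3)*(p^3 - 3*p^2 - 13*p + 15) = (p - 1)*(p + 2)*(p + 3)^2*(p^2 - 6*p + 5) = (p - 5)*(p - 1)*(p + 2)*(p + 3)^2*(p - 1)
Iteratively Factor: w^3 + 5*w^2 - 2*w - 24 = (w + 3)*(w^2 + 2*w - 8) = (w + 3)*(w + 4)*(w - 2)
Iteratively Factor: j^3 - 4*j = (j + 2)*(j^2 - 2*j) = (j - 2)*(j + 2)*(j)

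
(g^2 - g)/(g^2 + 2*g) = (g - 1)/(g + 2)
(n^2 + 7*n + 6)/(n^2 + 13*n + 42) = (n + 1)/(n + 7)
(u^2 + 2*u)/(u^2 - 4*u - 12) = u/(u - 6)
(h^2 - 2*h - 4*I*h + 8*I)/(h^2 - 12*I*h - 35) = (-h^2 + 2*h + 4*I*h - 8*I)/(-h^2 + 12*I*h + 35)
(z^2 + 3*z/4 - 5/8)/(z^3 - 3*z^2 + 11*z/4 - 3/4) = (4*z + 5)/(2*(2*z^2 - 5*z + 3))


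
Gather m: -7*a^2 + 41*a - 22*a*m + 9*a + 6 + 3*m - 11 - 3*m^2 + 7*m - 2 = -7*a^2 + 50*a - 3*m^2 + m*(10 - 22*a) - 7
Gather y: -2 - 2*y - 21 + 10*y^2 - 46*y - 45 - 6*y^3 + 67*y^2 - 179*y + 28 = -6*y^3 + 77*y^2 - 227*y - 40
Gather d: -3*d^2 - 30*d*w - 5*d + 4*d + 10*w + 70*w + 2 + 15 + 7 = -3*d^2 + d*(-30*w - 1) + 80*w + 24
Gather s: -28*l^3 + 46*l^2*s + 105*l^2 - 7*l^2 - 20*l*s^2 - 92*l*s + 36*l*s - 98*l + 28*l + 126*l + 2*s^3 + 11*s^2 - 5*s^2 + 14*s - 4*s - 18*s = -28*l^3 + 98*l^2 + 56*l + 2*s^3 + s^2*(6 - 20*l) + s*(46*l^2 - 56*l - 8)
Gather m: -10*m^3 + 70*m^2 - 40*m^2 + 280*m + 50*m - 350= -10*m^3 + 30*m^2 + 330*m - 350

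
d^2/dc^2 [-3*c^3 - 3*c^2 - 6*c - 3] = -18*c - 6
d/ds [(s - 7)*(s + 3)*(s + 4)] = 3*s^2 - 37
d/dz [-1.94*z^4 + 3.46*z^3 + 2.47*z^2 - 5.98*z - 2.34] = -7.76*z^3 + 10.38*z^2 + 4.94*z - 5.98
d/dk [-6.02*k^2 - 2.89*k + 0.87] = -12.04*k - 2.89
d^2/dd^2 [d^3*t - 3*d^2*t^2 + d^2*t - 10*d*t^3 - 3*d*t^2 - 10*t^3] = 2*t*(3*d - 3*t + 1)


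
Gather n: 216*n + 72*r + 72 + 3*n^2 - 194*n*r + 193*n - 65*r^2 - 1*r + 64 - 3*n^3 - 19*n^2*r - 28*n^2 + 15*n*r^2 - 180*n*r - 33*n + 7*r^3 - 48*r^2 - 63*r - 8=-3*n^3 + n^2*(-19*r - 25) + n*(15*r^2 - 374*r + 376) + 7*r^3 - 113*r^2 + 8*r + 128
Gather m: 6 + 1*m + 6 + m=2*m + 12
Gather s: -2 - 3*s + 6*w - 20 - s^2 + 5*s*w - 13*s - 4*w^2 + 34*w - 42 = -s^2 + s*(5*w - 16) - 4*w^2 + 40*w - 64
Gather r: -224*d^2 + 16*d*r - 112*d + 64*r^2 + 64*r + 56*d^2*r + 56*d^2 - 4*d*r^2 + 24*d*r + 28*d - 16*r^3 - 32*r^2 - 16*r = -168*d^2 - 84*d - 16*r^3 + r^2*(32 - 4*d) + r*(56*d^2 + 40*d + 48)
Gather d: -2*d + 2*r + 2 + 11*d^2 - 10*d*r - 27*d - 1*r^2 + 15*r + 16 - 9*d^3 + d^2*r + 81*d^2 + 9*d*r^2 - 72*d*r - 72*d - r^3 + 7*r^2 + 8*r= -9*d^3 + d^2*(r + 92) + d*(9*r^2 - 82*r - 101) - r^3 + 6*r^2 + 25*r + 18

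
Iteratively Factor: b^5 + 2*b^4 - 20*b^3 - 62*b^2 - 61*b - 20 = (b + 1)*(b^4 + b^3 - 21*b^2 - 41*b - 20) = (b - 5)*(b + 1)*(b^3 + 6*b^2 + 9*b + 4) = (b - 5)*(b + 1)^2*(b^2 + 5*b + 4) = (b - 5)*(b + 1)^2*(b + 4)*(b + 1)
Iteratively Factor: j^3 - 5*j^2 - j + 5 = (j - 1)*(j^2 - 4*j - 5) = (j - 1)*(j + 1)*(j - 5)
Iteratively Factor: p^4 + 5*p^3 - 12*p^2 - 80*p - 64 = (p + 4)*(p^3 + p^2 - 16*p - 16) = (p + 1)*(p + 4)*(p^2 - 16) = (p - 4)*(p + 1)*(p + 4)*(p + 4)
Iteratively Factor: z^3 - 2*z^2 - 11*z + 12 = (z - 4)*(z^2 + 2*z - 3) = (z - 4)*(z + 3)*(z - 1)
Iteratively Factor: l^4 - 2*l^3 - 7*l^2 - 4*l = (l - 4)*(l^3 + 2*l^2 + l) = (l - 4)*(l + 1)*(l^2 + l) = l*(l - 4)*(l + 1)*(l + 1)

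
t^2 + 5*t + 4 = (t + 1)*(t + 4)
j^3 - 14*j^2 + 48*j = j*(j - 8)*(j - 6)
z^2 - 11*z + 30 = (z - 6)*(z - 5)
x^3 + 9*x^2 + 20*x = x*(x + 4)*(x + 5)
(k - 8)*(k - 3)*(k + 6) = k^3 - 5*k^2 - 42*k + 144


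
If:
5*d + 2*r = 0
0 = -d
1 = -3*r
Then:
No Solution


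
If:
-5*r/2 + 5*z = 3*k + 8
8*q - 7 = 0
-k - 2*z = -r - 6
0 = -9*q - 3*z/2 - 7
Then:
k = 14/11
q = 7/8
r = -1621/66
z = -119/12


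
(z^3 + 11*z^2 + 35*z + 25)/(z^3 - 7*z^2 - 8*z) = (z^2 + 10*z + 25)/(z*(z - 8))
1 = 1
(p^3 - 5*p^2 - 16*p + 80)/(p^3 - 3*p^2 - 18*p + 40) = (p - 4)/(p - 2)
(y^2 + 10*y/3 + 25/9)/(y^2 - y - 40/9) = (3*y + 5)/(3*y - 8)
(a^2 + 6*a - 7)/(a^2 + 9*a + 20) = (a^2 + 6*a - 7)/(a^2 + 9*a + 20)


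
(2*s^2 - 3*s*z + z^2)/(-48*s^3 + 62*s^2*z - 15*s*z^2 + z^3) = (-2*s + z)/(48*s^2 - 14*s*z + z^2)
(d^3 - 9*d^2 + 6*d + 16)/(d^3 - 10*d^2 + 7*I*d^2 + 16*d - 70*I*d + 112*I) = (d + 1)/(d + 7*I)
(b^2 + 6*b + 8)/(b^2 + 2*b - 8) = (b + 2)/(b - 2)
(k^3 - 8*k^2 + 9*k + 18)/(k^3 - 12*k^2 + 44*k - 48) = (k^2 - 2*k - 3)/(k^2 - 6*k + 8)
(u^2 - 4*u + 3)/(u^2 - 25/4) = 4*(u^2 - 4*u + 3)/(4*u^2 - 25)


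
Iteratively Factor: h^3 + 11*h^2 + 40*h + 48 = (h + 4)*(h^2 + 7*h + 12) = (h + 4)^2*(h + 3)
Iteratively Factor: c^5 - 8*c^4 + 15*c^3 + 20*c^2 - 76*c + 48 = (c - 1)*(c^4 - 7*c^3 + 8*c^2 + 28*c - 48) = (c - 1)*(c + 2)*(c^3 - 9*c^2 + 26*c - 24) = (c - 2)*(c - 1)*(c + 2)*(c^2 - 7*c + 12) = (c - 3)*(c - 2)*(c - 1)*(c + 2)*(c - 4)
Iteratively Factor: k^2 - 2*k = (k - 2)*(k)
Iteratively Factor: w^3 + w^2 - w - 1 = (w + 1)*(w^2 - 1) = (w + 1)^2*(w - 1)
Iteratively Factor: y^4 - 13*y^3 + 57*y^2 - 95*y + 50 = (y - 5)*(y^3 - 8*y^2 + 17*y - 10) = (y - 5)*(y - 2)*(y^2 - 6*y + 5) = (y - 5)^2*(y - 2)*(y - 1)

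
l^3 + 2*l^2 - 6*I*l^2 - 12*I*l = l*(l + 2)*(l - 6*I)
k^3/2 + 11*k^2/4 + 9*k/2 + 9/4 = (k/2 + 1/2)*(k + 3/2)*(k + 3)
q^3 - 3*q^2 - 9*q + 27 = (q - 3)^2*(q + 3)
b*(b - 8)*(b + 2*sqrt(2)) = b^3 - 8*b^2 + 2*sqrt(2)*b^2 - 16*sqrt(2)*b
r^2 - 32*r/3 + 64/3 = (r - 8)*(r - 8/3)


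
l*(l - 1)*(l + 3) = l^3 + 2*l^2 - 3*l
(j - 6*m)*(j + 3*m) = j^2 - 3*j*m - 18*m^2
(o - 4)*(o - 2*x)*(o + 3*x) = o^3 + o^2*x - 4*o^2 - 6*o*x^2 - 4*o*x + 24*x^2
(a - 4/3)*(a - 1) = a^2 - 7*a/3 + 4/3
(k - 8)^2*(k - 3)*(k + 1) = k^4 - 18*k^3 + 93*k^2 - 80*k - 192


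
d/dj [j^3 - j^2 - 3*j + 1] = 3*j^2 - 2*j - 3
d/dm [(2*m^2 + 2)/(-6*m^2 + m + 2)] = 2*(m^2 + 16*m - 1)/(36*m^4 - 12*m^3 - 23*m^2 + 4*m + 4)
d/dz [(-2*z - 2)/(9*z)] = 2/(9*z^2)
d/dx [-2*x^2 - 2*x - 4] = -4*x - 2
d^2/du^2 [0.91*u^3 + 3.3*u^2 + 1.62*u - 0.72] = 5.46*u + 6.6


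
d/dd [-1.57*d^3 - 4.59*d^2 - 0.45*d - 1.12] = -4.71*d^2 - 9.18*d - 0.45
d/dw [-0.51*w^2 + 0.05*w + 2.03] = 0.05 - 1.02*w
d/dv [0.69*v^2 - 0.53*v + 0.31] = 1.38*v - 0.53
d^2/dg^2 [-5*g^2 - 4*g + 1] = -10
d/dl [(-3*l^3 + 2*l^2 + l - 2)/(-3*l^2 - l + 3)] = (9*l^4 + 6*l^3 - 26*l^2 + 1)/(9*l^4 + 6*l^3 - 17*l^2 - 6*l + 9)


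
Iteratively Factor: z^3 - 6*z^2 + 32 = (z + 2)*(z^2 - 8*z + 16) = (z - 4)*(z + 2)*(z - 4)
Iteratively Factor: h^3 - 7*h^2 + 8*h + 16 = (h - 4)*(h^2 - 3*h - 4) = (h - 4)*(h + 1)*(h - 4)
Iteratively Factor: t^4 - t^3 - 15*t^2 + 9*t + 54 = (t + 3)*(t^3 - 4*t^2 - 3*t + 18) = (t + 2)*(t + 3)*(t^2 - 6*t + 9) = (t - 3)*(t + 2)*(t + 3)*(t - 3)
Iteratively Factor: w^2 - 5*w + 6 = (w - 2)*(w - 3)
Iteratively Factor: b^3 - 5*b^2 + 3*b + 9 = (b + 1)*(b^2 - 6*b + 9) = (b - 3)*(b + 1)*(b - 3)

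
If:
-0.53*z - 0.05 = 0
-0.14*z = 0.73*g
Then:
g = 0.02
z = -0.09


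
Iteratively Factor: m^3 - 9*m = (m + 3)*(m^2 - 3*m) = (m - 3)*(m + 3)*(m)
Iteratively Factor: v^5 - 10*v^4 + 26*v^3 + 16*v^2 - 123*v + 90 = (v - 3)*(v^4 - 7*v^3 + 5*v^2 + 31*v - 30) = (v - 3)^2*(v^3 - 4*v^2 - 7*v + 10) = (v - 3)^2*(v + 2)*(v^2 - 6*v + 5) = (v - 3)^2*(v - 1)*(v + 2)*(v - 5)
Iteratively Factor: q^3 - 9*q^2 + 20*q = (q - 5)*(q^2 - 4*q) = q*(q - 5)*(q - 4)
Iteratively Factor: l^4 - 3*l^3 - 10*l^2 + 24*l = (l + 3)*(l^3 - 6*l^2 + 8*l) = (l - 4)*(l + 3)*(l^2 - 2*l) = (l - 4)*(l - 2)*(l + 3)*(l)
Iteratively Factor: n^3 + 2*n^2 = (n)*(n^2 + 2*n) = n*(n + 2)*(n)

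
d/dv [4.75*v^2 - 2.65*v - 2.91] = 9.5*v - 2.65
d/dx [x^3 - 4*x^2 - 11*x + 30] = 3*x^2 - 8*x - 11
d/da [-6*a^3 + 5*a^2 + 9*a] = -18*a^2 + 10*a + 9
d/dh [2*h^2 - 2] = 4*h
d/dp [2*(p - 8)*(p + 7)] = 4*p - 2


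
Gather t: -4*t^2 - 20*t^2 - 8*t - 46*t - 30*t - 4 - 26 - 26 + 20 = -24*t^2 - 84*t - 36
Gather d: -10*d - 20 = -10*d - 20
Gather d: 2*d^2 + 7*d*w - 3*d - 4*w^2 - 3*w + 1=2*d^2 + d*(7*w - 3) - 4*w^2 - 3*w + 1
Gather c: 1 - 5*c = 1 - 5*c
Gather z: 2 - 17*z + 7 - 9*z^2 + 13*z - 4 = -9*z^2 - 4*z + 5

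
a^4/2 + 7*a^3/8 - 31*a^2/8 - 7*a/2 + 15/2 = (a/2 + 1)*(a - 2)*(a - 5/4)*(a + 3)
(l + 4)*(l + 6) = l^2 + 10*l + 24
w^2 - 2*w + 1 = (w - 1)^2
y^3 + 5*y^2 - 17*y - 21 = (y - 3)*(y + 1)*(y + 7)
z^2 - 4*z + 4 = (z - 2)^2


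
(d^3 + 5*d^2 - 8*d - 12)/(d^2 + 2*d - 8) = (d^2 + 7*d + 6)/(d + 4)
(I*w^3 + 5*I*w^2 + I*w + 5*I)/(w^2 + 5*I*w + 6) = (I*w^2 + w*(-1 + 5*I) - 5)/(w + 6*I)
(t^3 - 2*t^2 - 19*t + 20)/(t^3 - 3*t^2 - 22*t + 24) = (t - 5)/(t - 6)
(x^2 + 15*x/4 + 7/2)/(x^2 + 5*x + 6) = (x + 7/4)/(x + 3)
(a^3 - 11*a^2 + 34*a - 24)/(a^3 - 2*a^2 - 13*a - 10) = (-a^3 + 11*a^2 - 34*a + 24)/(-a^3 + 2*a^2 + 13*a + 10)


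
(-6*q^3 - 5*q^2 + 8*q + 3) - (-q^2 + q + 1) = -6*q^3 - 4*q^2 + 7*q + 2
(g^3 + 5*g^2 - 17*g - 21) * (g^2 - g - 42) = g^5 + 4*g^4 - 64*g^3 - 214*g^2 + 735*g + 882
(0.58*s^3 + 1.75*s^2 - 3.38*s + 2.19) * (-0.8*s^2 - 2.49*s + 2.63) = -0.464*s^5 - 2.8442*s^4 - 0.1281*s^3 + 11.2667*s^2 - 14.3425*s + 5.7597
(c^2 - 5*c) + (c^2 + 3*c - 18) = 2*c^2 - 2*c - 18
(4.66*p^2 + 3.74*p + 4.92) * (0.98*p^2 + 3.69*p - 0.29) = 4.5668*p^4 + 20.8606*p^3 + 17.2708*p^2 + 17.0702*p - 1.4268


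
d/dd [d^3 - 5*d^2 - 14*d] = 3*d^2 - 10*d - 14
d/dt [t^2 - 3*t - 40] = 2*t - 3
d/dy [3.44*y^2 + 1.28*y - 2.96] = 6.88*y + 1.28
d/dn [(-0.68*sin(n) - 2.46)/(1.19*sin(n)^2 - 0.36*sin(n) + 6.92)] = (0.8092*sin(n)^2 + 5.8548*sin(n) - 5.5912)*cos(n)/(1.4161*sin(n)^4 - 0.8568*sin(n)^3 + 16.5992*sin(n)^2 - 4.9824*sin(n) + 47.8864)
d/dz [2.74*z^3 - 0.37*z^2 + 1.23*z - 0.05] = 8.22*z^2 - 0.74*z + 1.23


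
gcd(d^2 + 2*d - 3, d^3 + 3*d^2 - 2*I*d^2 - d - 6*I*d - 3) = d + 3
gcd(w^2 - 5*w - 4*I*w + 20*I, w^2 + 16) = w - 4*I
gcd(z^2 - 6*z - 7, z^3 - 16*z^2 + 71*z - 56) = z - 7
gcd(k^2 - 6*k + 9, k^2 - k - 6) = k - 3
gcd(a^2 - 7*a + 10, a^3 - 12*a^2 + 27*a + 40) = a - 5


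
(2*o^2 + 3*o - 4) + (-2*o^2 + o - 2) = 4*o - 6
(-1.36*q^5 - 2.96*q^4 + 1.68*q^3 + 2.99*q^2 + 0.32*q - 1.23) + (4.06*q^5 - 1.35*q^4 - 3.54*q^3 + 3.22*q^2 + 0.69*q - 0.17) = 2.7*q^5 - 4.31*q^4 - 1.86*q^3 + 6.21*q^2 + 1.01*q - 1.4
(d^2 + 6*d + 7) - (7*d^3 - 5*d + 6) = -7*d^3 + d^2 + 11*d + 1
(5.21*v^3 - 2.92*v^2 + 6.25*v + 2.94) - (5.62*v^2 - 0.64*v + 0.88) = 5.21*v^3 - 8.54*v^2 + 6.89*v + 2.06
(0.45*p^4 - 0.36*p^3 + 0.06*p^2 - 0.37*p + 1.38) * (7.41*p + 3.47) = 3.3345*p^5 - 1.1061*p^4 - 0.8046*p^3 - 2.5335*p^2 + 8.9419*p + 4.7886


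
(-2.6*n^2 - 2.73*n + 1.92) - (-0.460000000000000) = -2.6*n^2 - 2.73*n + 2.38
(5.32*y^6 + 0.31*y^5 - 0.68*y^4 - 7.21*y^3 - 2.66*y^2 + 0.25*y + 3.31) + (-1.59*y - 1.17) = 5.32*y^6 + 0.31*y^5 - 0.68*y^4 - 7.21*y^3 - 2.66*y^2 - 1.34*y + 2.14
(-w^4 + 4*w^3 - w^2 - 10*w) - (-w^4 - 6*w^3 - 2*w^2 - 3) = 10*w^3 + w^2 - 10*w + 3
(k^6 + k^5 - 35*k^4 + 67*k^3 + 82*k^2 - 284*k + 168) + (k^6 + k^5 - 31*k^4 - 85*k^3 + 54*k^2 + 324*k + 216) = 2*k^6 + 2*k^5 - 66*k^4 - 18*k^3 + 136*k^2 + 40*k + 384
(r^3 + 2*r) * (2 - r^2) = -r^5 + 4*r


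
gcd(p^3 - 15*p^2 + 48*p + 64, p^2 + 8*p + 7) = p + 1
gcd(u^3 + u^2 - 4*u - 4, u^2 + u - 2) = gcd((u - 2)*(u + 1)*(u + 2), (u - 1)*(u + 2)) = u + 2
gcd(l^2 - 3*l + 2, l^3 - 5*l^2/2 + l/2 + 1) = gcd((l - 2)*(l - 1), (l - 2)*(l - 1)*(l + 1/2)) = l^2 - 3*l + 2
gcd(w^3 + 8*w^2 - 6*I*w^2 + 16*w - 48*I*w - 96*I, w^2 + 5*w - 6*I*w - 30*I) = w - 6*I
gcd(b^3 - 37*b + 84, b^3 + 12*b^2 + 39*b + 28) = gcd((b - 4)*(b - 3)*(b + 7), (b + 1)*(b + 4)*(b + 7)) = b + 7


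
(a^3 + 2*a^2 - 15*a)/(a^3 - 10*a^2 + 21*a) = (a + 5)/(a - 7)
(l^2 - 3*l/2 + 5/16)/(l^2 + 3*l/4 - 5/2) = (l - 1/4)/(l + 2)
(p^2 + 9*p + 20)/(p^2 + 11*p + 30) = (p + 4)/(p + 6)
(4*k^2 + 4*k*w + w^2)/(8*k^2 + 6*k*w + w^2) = (2*k + w)/(4*k + w)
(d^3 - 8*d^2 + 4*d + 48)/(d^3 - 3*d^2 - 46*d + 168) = (d + 2)/(d + 7)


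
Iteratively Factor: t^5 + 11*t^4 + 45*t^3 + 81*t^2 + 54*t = (t + 2)*(t^4 + 9*t^3 + 27*t^2 + 27*t) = (t + 2)*(t + 3)*(t^3 + 6*t^2 + 9*t) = (t + 2)*(t + 3)^2*(t^2 + 3*t) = t*(t + 2)*(t + 3)^2*(t + 3)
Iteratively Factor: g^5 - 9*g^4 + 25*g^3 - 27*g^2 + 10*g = (g - 1)*(g^4 - 8*g^3 + 17*g^2 - 10*g) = (g - 2)*(g - 1)*(g^3 - 6*g^2 + 5*g) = (g - 2)*(g - 1)^2*(g^2 - 5*g) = (g - 5)*(g - 2)*(g - 1)^2*(g)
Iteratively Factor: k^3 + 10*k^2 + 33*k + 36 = (k + 3)*(k^2 + 7*k + 12) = (k + 3)*(k + 4)*(k + 3)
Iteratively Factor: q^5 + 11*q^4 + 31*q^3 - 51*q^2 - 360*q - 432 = (q + 3)*(q^4 + 8*q^3 + 7*q^2 - 72*q - 144) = (q + 3)*(q + 4)*(q^3 + 4*q^2 - 9*q - 36) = (q + 3)^2*(q + 4)*(q^2 + q - 12) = (q + 3)^2*(q + 4)^2*(q - 3)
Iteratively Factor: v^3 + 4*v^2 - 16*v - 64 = (v + 4)*(v^2 - 16) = (v + 4)^2*(v - 4)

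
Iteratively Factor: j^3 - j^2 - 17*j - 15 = (j + 3)*(j^2 - 4*j - 5) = (j + 1)*(j + 3)*(j - 5)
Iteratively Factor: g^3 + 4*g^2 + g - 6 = (g + 2)*(g^2 + 2*g - 3) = (g - 1)*(g + 2)*(g + 3)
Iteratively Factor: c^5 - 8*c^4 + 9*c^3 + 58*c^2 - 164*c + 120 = (c - 2)*(c^4 - 6*c^3 - 3*c^2 + 52*c - 60) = (c - 5)*(c - 2)*(c^3 - c^2 - 8*c + 12) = (c - 5)*(c - 2)^2*(c^2 + c - 6) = (c - 5)*(c - 2)^2*(c + 3)*(c - 2)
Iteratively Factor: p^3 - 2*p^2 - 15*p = (p)*(p^2 - 2*p - 15) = p*(p + 3)*(p - 5)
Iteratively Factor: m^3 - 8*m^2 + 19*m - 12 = (m - 4)*(m^2 - 4*m + 3) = (m - 4)*(m - 3)*(m - 1)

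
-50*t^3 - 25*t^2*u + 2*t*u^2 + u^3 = (-5*t + u)*(2*t + u)*(5*t + u)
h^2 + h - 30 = (h - 5)*(h + 6)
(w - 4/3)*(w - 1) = w^2 - 7*w/3 + 4/3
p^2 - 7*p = p*(p - 7)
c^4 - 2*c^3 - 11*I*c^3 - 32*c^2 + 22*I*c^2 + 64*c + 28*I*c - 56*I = (c - 2)*(c - 7*I)*(c - 2*I)^2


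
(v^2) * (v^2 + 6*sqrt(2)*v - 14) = v^4 + 6*sqrt(2)*v^3 - 14*v^2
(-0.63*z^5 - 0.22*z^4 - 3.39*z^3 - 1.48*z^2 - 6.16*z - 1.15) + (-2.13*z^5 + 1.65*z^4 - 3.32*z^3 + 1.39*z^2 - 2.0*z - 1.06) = -2.76*z^5 + 1.43*z^4 - 6.71*z^3 - 0.0900000000000001*z^2 - 8.16*z - 2.21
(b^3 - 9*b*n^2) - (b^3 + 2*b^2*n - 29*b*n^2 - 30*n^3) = -2*b^2*n + 20*b*n^2 + 30*n^3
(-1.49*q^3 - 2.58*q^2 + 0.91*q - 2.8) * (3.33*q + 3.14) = -4.9617*q^4 - 13.27*q^3 - 5.0709*q^2 - 6.4666*q - 8.792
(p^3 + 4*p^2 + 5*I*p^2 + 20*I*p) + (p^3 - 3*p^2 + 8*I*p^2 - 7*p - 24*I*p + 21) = 2*p^3 + p^2 + 13*I*p^2 - 7*p - 4*I*p + 21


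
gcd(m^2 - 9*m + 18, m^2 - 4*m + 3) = m - 3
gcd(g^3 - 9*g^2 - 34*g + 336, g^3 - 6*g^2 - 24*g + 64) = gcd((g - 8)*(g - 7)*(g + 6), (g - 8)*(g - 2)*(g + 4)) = g - 8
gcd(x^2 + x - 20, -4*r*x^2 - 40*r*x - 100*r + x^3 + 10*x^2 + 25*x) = x + 5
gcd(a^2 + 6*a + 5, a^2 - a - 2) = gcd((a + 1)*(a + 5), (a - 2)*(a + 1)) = a + 1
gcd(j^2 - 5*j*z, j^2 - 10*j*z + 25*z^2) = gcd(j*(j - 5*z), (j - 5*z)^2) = -j + 5*z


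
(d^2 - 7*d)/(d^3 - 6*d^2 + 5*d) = (d - 7)/(d^2 - 6*d + 5)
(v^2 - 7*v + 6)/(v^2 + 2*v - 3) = (v - 6)/(v + 3)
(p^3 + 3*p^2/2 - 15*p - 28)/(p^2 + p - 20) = (p^2 + 11*p/2 + 7)/(p + 5)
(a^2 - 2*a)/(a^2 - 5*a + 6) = a/(a - 3)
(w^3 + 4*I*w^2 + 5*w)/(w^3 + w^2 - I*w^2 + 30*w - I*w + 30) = w*(w - I)/(w^2 + w*(1 - 6*I) - 6*I)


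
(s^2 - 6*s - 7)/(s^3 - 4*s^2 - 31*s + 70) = (s + 1)/(s^2 + 3*s - 10)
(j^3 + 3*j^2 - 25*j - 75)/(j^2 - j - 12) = (j^2 - 25)/(j - 4)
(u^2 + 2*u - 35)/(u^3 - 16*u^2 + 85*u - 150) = (u + 7)/(u^2 - 11*u + 30)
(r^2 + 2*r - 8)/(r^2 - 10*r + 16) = (r + 4)/(r - 8)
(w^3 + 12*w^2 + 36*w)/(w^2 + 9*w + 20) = w*(w^2 + 12*w + 36)/(w^2 + 9*w + 20)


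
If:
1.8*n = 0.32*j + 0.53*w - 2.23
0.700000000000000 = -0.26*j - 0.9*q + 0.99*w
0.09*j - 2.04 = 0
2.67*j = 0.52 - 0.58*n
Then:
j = 22.67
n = -103.45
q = -404.22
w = -360.81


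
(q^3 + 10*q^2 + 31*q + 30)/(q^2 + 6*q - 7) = (q^3 + 10*q^2 + 31*q + 30)/(q^2 + 6*q - 7)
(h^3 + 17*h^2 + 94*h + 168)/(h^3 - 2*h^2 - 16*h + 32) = (h^2 + 13*h + 42)/(h^2 - 6*h + 8)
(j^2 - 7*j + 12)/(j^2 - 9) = (j - 4)/(j + 3)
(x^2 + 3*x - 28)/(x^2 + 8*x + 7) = (x - 4)/(x + 1)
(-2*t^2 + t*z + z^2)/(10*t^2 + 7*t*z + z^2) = (-t + z)/(5*t + z)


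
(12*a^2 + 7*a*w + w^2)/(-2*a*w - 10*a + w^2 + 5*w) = (12*a^2 + 7*a*w + w^2)/(-2*a*w - 10*a + w^2 + 5*w)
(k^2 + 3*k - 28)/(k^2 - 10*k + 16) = (k^2 + 3*k - 28)/(k^2 - 10*k + 16)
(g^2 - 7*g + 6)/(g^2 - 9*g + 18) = (g - 1)/(g - 3)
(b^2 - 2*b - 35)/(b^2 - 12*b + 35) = (b + 5)/(b - 5)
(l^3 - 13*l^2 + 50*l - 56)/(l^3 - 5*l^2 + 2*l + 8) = (l - 7)/(l + 1)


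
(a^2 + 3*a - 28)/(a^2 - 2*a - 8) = (a + 7)/(a + 2)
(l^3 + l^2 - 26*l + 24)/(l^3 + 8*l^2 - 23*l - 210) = (l^2 - 5*l + 4)/(l^2 + 2*l - 35)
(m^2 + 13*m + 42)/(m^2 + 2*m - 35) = (m + 6)/(m - 5)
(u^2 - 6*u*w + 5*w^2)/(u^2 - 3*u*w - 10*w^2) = (u - w)/(u + 2*w)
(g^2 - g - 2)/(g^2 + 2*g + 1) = (g - 2)/(g + 1)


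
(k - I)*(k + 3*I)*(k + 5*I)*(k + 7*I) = k^4 + 14*I*k^3 - 56*k^2 - 34*I*k - 105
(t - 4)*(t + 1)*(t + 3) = t^3 - 13*t - 12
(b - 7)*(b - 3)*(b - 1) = b^3 - 11*b^2 + 31*b - 21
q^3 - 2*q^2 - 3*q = q*(q - 3)*(q + 1)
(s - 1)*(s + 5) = s^2 + 4*s - 5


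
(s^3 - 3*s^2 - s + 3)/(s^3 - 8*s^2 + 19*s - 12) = (s + 1)/(s - 4)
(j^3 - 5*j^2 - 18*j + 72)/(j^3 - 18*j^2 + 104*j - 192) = (j^2 + j - 12)/(j^2 - 12*j + 32)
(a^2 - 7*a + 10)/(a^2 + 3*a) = (a^2 - 7*a + 10)/(a*(a + 3))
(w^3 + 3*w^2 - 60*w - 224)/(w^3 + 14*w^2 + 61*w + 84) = (w - 8)/(w + 3)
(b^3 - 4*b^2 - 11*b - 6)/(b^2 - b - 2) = (b^2 - 5*b - 6)/(b - 2)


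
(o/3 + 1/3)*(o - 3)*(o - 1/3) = o^3/3 - 7*o^2/9 - 7*o/9 + 1/3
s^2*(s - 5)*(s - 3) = s^4 - 8*s^3 + 15*s^2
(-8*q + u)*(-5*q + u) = 40*q^2 - 13*q*u + u^2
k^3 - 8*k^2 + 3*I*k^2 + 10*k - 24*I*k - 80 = (k - 8)*(k - 2*I)*(k + 5*I)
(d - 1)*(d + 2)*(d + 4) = d^3 + 5*d^2 + 2*d - 8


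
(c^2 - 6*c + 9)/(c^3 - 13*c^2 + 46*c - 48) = (c - 3)/(c^2 - 10*c + 16)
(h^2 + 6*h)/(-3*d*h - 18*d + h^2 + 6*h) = -h/(3*d - h)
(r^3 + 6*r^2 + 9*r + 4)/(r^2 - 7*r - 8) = (r^2 + 5*r + 4)/(r - 8)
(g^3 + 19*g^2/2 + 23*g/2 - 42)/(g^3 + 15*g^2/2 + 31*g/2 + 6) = (2*g^2 + 11*g - 21)/(2*g^2 + 7*g + 3)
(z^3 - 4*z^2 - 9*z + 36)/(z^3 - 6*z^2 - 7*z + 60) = (z - 3)/(z - 5)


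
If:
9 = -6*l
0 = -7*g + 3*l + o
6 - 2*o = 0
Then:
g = -3/14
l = -3/2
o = 3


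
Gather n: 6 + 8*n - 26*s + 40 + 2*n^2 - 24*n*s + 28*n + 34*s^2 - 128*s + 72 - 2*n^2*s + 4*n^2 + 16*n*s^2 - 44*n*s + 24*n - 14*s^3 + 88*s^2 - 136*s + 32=n^2*(6 - 2*s) + n*(16*s^2 - 68*s + 60) - 14*s^3 + 122*s^2 - 290*s + 150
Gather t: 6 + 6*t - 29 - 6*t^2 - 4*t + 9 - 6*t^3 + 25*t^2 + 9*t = -6*t^3 + 19*t^2 + 11*t - 14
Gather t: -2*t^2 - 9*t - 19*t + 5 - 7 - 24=-2*t^2 - 28*t - 26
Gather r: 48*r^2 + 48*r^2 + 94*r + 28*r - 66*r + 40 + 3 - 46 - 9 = 96*r^2 + 56*r - 12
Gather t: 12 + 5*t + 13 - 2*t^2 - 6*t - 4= -2*t^2 - t + 21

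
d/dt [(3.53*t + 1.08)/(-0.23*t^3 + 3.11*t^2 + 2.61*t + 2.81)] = (1.6238*t^3 - 10.2331*t^2 - 6.7176*t + 7.1005)/(0.0529*t^6 - 1.4306*t^5 + 8.4715*t^4 + 14.9416*t^3 + 24.2903*t^2 + 14.6682*t + 7.8961)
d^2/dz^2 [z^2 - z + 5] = 2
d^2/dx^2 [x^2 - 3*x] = 2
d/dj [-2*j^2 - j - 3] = -4*j - 1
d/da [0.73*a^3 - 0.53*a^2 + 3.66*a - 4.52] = 2.19*a^2 - 1.06*a + 3.66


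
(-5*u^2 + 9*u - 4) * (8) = -40*u^2 + 72*u - 32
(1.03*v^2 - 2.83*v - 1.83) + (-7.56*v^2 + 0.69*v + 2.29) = -6.53*v^2 - 2.14*v + 0.46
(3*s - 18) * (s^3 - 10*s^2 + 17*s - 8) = 3*s^4 - 48*s^3 + 231*s^2 - 330*s + 144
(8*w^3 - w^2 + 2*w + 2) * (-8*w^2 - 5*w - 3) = -64*w^5 - 32*w^4 - 35*w^3 - 23*w^2 - 16*w - 6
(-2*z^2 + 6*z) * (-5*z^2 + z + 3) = 10*z^4 - 32*z^3 + 18*z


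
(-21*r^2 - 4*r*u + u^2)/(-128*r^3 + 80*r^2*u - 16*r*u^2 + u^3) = (21*r^2 + 4*r*u - u^2)/(128*r^3 - 80*r^2*u + 16*r*u^2 - u^3)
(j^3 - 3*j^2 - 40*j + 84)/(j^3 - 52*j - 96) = (j^2 - 9*j + 14)/(j^2 - 6*j - 16)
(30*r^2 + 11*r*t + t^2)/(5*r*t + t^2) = (6*r + t)/t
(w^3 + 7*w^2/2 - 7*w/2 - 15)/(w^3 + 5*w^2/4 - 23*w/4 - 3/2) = 2*(2*w + 5)/(4*w + 1)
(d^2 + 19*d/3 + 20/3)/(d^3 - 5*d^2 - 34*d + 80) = (d + 4/3)/(d^2 - 10*d + 16)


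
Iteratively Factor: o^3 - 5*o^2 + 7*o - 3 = (o - 1)*(o^2 - 4*o + 3) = (o - 1)^2*(o - 3)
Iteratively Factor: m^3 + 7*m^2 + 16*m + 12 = (m + 2)*(m^2 + 5*m + 6) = (m + 2)*(m + 3)*(m + 2)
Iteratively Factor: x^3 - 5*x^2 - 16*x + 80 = (x - 4)*(x^2 - x - 20) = (x - 5)*(x - 4)*(x + 4)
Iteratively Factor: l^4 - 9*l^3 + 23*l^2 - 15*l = (l - 3)*(l^3 - 6*l^2 + 5*l) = (l - 3)*(l - 1)*(l^2 - 5*l) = l*(l - 3)*(l - 1)*(l - 5)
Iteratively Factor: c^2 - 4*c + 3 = (c - 3)*(c - 1)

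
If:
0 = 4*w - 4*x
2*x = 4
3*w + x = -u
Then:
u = -8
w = 2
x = 2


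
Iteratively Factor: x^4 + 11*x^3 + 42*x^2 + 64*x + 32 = (x + 4)*(x^3 + 7*x^2 + 14*x + 8) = (x + 2)*(x + 4)*(x^2 + 5*x + 4) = (x + 1)*(x + 2)*(x + 4)*(x + 4)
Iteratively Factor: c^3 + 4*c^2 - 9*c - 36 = (c + 3)*(c^2 + c - 12) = (c - 3)*(c + 3)*(c + 4)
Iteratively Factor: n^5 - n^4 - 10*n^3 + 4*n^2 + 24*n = (n - 2)*(n^4 + n^3 - 8*n^2 - 12*n) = n*(n - 2)*(n^3 + n^2 - 8*n - 12) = n*(n - 2)*(n + 2)*(n^2 - n - 6) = n*(n - 3)*(n - 2)*(n + 2)*(n + 2)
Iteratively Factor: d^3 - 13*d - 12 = (d + 1)*(d^2 - d - 12) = (d - 4)*(d + 1)*(d + 3)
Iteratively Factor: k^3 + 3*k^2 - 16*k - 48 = (k - 4)*(k^2 + 7*k + 12) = (k - 4)*(k + 4)*(k + 3)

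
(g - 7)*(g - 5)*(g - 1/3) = g^3 - 37*g^2/3 + 39*g - 35/3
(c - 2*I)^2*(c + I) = c^3 - 3*I*c^2 - 4*I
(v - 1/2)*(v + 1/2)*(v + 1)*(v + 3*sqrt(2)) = v^4 + v^3 + 3*sqrt(2)*v^3 - v^2/4 + 3*sqrt(2)*v^2 - 3*sqrt(2)*v/4 - v/4 - 3*sqrt(2)/4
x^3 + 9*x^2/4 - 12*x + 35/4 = (x - 7/4)*(x - 1)*(x + 5)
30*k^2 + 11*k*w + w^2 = (5*k + w)*(6*k + w)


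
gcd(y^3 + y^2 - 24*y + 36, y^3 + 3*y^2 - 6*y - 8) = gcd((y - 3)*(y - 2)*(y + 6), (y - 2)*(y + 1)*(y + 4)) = y - 2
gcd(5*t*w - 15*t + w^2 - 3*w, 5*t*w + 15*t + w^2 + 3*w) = 5*t + w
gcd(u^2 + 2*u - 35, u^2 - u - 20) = u - 5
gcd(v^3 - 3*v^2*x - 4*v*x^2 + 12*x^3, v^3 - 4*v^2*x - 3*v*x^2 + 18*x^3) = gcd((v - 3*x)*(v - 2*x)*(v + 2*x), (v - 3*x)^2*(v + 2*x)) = -v^2 + v*x + 6*x^2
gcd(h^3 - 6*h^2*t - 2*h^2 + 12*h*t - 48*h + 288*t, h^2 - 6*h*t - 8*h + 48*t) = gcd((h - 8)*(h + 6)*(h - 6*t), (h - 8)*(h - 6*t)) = -h^2 + 6*h*t + 8*h - 48*t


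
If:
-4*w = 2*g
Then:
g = -2*w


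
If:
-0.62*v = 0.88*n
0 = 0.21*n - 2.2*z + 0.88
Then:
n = 10.4761904761905*z - 4.19047619047619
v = 5.94777265745008 - 14.8694316436252*z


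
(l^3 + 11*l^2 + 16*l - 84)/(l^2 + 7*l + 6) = (l^2 + 5*l - 14)/(l + 1)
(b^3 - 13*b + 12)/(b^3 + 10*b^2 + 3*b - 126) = (b^2 + 3*b - 4)/(b^2 + 13*b + 42)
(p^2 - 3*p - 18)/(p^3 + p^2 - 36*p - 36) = (p + 3)/(p^2 + 7*p + 6)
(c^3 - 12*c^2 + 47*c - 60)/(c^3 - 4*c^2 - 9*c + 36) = (c - 5)/(c + 3)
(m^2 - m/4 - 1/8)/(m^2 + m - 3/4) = (4*m + 1)/(2*(2*m + 3))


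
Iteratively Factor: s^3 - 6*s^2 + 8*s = (s - 4)*(s^2 - 2*s) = (s - 4)*(s - 2)*(s)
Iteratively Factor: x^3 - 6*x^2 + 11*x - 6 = (x - 2)*(x^2 - 4*x + 3) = (x - 3)*(x - 2)*(x - 1)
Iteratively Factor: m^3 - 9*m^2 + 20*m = (m - 4)*(m^2 - 5*m) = m*(m - 4)*(m - 5)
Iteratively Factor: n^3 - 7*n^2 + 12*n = (n)*(n^2 - 7*n + 12) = n*(n - 3)*(n - 4)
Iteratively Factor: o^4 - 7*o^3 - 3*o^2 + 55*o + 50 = (o + 1)*(o^3 - 8*o^2 + 5*o + 50) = (o - 5)*(o + 1)*(o^2 - 3*o - 10) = (o - 5)*(o + 1)*(o + 2)*(o - 5)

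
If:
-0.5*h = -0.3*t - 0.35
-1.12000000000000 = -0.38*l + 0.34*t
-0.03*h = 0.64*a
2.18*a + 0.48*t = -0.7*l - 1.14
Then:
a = 0.05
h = -1.10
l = 0.27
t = -3.00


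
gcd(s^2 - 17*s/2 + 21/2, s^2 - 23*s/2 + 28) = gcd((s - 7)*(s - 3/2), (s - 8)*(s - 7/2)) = 1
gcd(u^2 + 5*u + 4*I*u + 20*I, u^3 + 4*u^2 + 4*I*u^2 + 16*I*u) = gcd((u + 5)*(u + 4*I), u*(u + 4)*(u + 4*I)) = u + 4*I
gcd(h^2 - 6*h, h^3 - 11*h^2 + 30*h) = h^2 - 6*h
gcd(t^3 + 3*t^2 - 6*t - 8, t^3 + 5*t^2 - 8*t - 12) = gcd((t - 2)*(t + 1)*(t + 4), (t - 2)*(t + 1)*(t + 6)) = t^2 - t - 2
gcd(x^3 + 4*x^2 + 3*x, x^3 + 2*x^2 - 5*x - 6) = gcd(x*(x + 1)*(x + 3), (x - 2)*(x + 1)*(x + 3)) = x^2 + 4*x + 3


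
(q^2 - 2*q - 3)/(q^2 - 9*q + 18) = (q + 1)/(q - 6)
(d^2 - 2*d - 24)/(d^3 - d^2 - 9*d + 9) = (d^2 - 2*d - 24)/(d^3 - d^2 - 9*d + 9)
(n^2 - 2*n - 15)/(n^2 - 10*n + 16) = (n^2 - 2*n - 15)/(n^2 - 10*n + 16)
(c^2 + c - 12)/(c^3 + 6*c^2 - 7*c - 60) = 1/(c + 5)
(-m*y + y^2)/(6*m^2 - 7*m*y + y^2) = y/(-6*m + y)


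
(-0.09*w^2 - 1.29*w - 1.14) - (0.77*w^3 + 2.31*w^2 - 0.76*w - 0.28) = -0.77*w^3 - 2.4*w^2 - 0.53*w - 0.86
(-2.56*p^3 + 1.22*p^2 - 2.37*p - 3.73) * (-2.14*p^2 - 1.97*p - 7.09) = 5.4784*p^5 + 2.4324*p^4 + 20.8188*p^3 + 4.0013*p^2 + 24.1514*p + 26.4457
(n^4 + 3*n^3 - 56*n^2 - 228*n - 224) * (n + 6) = n^5 + 9*n^4 - 38*n^3 - 564*n^2 - 1592*n - 1344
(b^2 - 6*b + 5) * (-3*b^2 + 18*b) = -3*b^4 + 36*b^3 - 123*b^2 + 90*b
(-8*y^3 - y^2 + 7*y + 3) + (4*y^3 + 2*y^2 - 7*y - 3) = -4*y^3 + y^2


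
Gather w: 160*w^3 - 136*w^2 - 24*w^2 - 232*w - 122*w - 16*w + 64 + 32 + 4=160*w^3 - 160*w^2 - 370*w + 100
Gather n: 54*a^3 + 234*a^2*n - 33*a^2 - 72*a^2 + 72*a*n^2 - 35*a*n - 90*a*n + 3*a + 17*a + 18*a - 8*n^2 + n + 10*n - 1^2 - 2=54*a^3 - 105*a^2 + 38*a + n^2*(72*a - 8) + n*(234*a^2 - 125*a + 11) - 3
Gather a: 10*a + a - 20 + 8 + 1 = 11*a - 11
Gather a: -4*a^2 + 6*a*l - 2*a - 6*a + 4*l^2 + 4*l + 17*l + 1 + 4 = -4*a^2 + a*(6*l - 8) + 4*l^2 + 21*l + 5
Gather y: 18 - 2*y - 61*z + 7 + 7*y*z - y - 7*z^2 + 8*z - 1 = y*(7*z - 3) - 7*z^2 - 53*z + 24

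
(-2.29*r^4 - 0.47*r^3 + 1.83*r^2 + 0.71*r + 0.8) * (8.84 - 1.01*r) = 2.3129*r^5 - 19.7689*r^4 - 6.0031*r^3 + 15.4601*r^2 + 5.4684*r + 7.072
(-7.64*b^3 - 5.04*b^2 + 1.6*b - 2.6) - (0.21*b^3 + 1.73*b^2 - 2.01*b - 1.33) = -7.85*b^3 - 6.77*b^2 + 3.61*b - 1.27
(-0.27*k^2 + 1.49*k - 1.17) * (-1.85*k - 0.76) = 0.4995*k^3 - 2.5513*k^2 + 1.0321*k + 0.8892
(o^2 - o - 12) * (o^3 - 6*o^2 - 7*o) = o^5 - 7*o^4 - 13*o^3 + 79*o^2 + 84*o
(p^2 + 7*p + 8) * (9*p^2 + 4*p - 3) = 9*p^4 + 67*p^3 + 97*p^2 + 11*p - 24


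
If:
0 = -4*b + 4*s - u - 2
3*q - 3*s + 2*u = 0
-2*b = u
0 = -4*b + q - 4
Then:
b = -21/13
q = -32/13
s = -4/13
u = 42/13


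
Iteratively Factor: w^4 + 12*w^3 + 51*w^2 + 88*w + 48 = (w + 4)*(w^3 + 8*w^2 + 19*w + 12) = (w + 1)*(w + 4)*(w^2 + 7*w + 12) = (w + 1)*(w + 4)^2*(w + 3)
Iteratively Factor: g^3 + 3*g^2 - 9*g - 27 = (g + 3)*(g^2 - 9) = (g + 3)^2*(g - 3)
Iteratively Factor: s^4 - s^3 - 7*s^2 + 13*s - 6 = (s + 3)*(s^3 - 4*s^2 + 5*s - 2) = (s - 1)*(s + 3)*(s^2 - 3*s + 2) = (s - 2)*(s - 1)*(s + 3)*(s - 1)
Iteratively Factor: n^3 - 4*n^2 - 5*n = (n)*(n^2 - 4*n - 5) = n*(n + 1)*(n - 5)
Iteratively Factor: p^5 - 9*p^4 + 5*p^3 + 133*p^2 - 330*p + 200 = (p - 5)*(p^4 - 4*p^3 - 15*p^2 + 58*p - 40) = (p - 5)*(p - 1)*(p^3 - 3*p^2 - 18*p + 40) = (p - 5)^2*(p - 1)*(p^2 + 2*p - 8) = (p - 5)^2*(p - 1)*(p + 4)*(p - 2)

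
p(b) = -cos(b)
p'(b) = sin(b)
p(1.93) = 0.35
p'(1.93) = 0.94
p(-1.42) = -0.15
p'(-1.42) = -0.99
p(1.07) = -0.48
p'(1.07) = 0.88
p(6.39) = -0.99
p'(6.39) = 0.11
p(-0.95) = -0.58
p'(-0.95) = -0.81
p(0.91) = -0.61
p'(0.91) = 0.79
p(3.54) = 0.92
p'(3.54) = -0.39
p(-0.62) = -0.81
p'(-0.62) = -0.58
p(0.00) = -1.00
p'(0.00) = 0.00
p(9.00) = 0.91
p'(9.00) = 0.41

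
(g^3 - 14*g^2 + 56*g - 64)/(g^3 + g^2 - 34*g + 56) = (g - 8)/(g + 7)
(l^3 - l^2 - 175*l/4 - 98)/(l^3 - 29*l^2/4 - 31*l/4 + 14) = (4*l^2 + 28*l + 49)/(4*l^2 + 3*l - 7)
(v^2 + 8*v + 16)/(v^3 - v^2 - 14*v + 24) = (v + 4)/(v^2 - 5*v + 6)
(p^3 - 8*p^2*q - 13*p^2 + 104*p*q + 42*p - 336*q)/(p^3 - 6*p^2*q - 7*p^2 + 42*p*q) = (p^2 - 8*p*q - 6*p + 48*q)/(p*(p - 6*q))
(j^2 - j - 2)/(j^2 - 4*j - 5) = (j - 2)/(j - 5)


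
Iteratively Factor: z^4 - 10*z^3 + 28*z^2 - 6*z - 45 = (z - 3)*(z^3 - 7*z^2 + 7*z + 15) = (z - 3)*(z + 1)*(z^2 - 8*z + 15) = (z - 3)^2*(z + 1)*(z - 5)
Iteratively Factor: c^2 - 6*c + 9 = (c - 3)*(c - 3)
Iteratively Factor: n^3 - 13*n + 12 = (n - 3)*(n^2 + 3*n - 4) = (n - 3)*(n + 4)*(n - 1)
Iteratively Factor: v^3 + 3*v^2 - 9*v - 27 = (v - 3)*(v^2 + 6*v + 9) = (v - 3)*(v + 3)*(v + 3)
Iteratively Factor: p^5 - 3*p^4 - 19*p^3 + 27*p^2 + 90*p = (p)*(p^4 - 3*p^3 - 19*p^2 + 27*p + 90) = p*(p + 2)*(p^3 - 5*p^2 - 9*p + 45) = p*(p - 3)*(p + 2)*(p^2 - 2*p - 15) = p*(p - 5)*(p - 3)*(p + 2)*(p + 3)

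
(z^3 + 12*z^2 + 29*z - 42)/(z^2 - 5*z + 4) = (z^2 + 13*z + 42)/(z - 4)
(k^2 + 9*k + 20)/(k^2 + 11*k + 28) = (k + 5)/(k + 7)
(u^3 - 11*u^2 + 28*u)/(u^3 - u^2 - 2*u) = (-u^2 + 11*u - 28)/(-u^2 + u + 2)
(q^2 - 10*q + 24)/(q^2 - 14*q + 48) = (q - 4)/(q - 8)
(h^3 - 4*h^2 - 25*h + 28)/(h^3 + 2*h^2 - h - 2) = (h^2 - 3*h - 28)/(h^2 + 3*h + 2)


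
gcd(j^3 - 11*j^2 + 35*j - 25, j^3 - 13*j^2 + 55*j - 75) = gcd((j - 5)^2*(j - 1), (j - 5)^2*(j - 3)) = j^2 - 10*j + 25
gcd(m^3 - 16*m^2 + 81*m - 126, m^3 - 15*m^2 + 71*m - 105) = m^2 - 10*m + 21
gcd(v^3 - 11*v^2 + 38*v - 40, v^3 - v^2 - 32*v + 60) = v^2 - 7*v + 10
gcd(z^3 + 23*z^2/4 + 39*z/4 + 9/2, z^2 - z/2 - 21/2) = z + 3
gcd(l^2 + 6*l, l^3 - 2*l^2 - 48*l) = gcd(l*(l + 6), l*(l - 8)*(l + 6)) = l^2 + 6*l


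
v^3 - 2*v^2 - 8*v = v*(v - 4)*(v + 2)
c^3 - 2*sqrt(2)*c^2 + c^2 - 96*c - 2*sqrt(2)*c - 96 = (c + 1)*(c - 8*sqrt(2))*(c + 6*sqrt(2))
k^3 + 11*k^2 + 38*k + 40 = (k + 2)*(k + 4)*(k + 5)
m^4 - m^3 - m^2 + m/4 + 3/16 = (m - 3/2)*(m - 1/2)*(m + 1/2)^2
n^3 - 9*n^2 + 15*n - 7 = (n - 7)*(n - 1)^2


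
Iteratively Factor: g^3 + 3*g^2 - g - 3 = (g - 1)*(g^2 + 4*g + 3) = (g - 1)*(g + 3)*(g + 1)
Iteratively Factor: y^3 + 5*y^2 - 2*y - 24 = (y + 3)*(y^2 + 2*y - 8) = (y - 2)*(y + 3)*(y + 4)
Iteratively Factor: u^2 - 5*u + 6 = (u - 3)*(u - 2)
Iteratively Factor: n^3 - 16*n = (n - 4)*(n^2 + 4*n) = (n - 4)*(n + 4)*(n)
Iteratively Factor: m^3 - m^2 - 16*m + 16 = (m - 4)*(m^2 + 3*m - 4) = (m - 4)*(m + 4)*(m - 1)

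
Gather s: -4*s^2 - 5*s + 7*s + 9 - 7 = -4*s^2 + 2*s + 2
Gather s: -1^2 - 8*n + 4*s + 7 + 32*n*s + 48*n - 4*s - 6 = 32*n*s + 40*n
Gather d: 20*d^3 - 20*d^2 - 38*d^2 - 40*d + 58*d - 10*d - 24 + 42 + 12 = 20*d^3 - 58*d^2 + 8*d + 30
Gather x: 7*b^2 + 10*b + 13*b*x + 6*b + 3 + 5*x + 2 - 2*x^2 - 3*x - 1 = 7*b^2 + 16*b - 2*x^2 + x*(13*b + 2) + 4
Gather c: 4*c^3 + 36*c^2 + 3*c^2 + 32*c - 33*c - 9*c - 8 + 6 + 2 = 4*c^3 + 39*c^2 - 10*c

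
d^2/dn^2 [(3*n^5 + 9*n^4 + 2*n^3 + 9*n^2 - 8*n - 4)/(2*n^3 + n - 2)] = 2*(12*n^9 + 18*n^7 - 6*n^6 + 18*n^5 - 165*n^4 + 246*n^3 - 12*n^2 - 24*n + 16)/(8*n^9 + 12*n^7 - 24*n^6 + 6*n^5 - 24*n^4 + 25*n^3 - 6*n^2 + 12*n - 8)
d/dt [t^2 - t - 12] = 2*t - 1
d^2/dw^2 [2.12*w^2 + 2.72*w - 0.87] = 4.24000000000000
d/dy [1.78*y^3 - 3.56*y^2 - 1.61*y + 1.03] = 5.34*y^2 - 7.12*y - 1.61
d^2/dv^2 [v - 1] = 0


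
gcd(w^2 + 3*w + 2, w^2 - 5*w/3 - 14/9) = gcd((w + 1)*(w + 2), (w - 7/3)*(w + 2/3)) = 1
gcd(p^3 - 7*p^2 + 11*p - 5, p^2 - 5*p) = p - 5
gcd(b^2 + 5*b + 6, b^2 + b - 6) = b + 3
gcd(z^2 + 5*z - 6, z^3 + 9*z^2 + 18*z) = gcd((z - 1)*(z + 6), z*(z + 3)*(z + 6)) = z + 6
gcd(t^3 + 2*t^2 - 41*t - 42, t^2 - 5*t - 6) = t^2 - 5*t - 6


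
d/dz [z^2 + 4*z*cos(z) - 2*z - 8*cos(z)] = -4*z*sin(z) + 2*z + 8*sin(z) + 4*cos(z) - 2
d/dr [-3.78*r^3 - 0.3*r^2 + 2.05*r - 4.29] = -11.34*r^2 - 0.6*r + 2.05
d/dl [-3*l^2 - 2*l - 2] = -6*l - 2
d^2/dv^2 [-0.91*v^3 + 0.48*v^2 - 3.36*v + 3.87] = 0.96 - 5.46*v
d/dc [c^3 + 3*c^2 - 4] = 3*c*(c + 2)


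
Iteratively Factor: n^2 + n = (n + 1)*(n)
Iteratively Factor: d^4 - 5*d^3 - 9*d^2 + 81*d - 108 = (d - 3)*(d^3 - 2*d^2 - 15*d + 36) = (d - 3)^2*(d^2 + d - 12) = (d - 3)^3*(d + 4)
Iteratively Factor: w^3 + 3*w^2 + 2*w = (w + 2)*(w^2 + w) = w*(w + 2)*(w + 1)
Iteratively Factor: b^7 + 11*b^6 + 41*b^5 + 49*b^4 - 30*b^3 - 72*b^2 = (b - 1)*(b^6 + 12*b^5 + 53*b^4 + 102*b^3 + 72*b^2) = (b - 1)*(b + 3)*(b^5 + 9*b^4 + 26*b^3 + 24*b^2) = (b - 1)*(b + 3)^2*(b^4 + 6*b^3 + 8*b^2) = (b - 1)*(b + 2)*(b + 3)^2*(b^3 + 4*b^2) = b*(b - 1)*(b + 2)*(b + 3)^2*(b^2 + 4*b) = b*(b - 1)*(b + 2)*(b + 3)^2*(b + 4)*(b)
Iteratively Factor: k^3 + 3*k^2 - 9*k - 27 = (k + 3)*(k^2 - 9) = (k - 3)*(k + 3)*(k + 3)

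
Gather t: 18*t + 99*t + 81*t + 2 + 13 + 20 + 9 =198*t + 44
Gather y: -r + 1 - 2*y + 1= -r - 2*y + 2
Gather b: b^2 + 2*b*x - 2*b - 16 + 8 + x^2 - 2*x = b^2 + b*(2*x - 2) + x^2 - 2*x - 8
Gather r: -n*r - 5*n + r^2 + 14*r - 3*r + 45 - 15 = -5*n + r^2 + r*(11 - n) + 30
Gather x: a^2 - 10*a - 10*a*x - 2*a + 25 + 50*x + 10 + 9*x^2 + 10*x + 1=a^2 - 12*a + 9*x^2 + x*(60 - 10*a) + 36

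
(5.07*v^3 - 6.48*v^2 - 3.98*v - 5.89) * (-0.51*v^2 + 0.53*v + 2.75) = -2.5857*v^5 + 5.9919*v^4 + 12.5379*v^3 - 16.9255*v^2 - 14.0667*v - 16.1975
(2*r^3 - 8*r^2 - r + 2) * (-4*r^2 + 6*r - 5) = -8*r^5 + 44*r^4 - 54*r^3 + 26*r^2 + 17*r - 10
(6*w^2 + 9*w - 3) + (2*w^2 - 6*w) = 8*w^2 + 3*w - 3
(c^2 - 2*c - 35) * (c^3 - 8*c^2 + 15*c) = c^5 - 10*c^4 - 4*c^3 + 250*c^2 - 525*c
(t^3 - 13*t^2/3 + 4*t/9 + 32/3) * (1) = t^3 - 13*t^2/3 + 4*t/9 + 32/3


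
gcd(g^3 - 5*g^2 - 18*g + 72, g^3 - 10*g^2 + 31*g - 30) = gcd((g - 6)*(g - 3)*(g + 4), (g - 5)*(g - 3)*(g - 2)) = g - 3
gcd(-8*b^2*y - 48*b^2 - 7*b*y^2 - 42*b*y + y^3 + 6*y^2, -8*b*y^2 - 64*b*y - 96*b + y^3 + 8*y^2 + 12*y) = -8*b*y - 48*b + y^2 + 6*y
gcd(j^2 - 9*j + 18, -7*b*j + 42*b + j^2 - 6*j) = j - 6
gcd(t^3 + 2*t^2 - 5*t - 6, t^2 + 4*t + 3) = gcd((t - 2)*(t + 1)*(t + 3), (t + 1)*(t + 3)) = t^2 + 4*t + 3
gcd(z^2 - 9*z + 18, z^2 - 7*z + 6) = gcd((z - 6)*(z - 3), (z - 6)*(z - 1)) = z - 6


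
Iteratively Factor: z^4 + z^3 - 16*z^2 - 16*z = (z - 4)*(z^3 + 5*z^2 + 4*z) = (z - 4)*(z + 1)*(z^2 + 4*z) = z*(z - 4)*(z + 1)*(z + 4)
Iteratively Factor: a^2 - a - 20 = (a + 4)*(a - 5)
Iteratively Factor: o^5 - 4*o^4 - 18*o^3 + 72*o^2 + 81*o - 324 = (o + 3)*(o^4 - 7*o^3 + 3*o^2 + 63*o - 108) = (o - 3)*(o + 3)*(o^3 - 4*o^2 - 9*o + 36) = (o - 4)*(o - 3)*(o + 3)*(o^2 - 9) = (o - 4)*(o - 3)*(o + 3)^2*(o - 3)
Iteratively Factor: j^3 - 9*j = (j + 3)*(j^2 - 3*j) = j*(j + 3)*(j - 3)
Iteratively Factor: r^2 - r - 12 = (r + 3)*(r - 4)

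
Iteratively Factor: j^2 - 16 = (j + 4)*(j - 4)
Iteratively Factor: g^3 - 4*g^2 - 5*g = (g)*(g^2 - 4*g - 5) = g*(g - 5)*(g + 1)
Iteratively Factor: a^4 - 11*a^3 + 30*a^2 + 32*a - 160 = (a - 4)*(a^3 - 7*a^2 + 2*a + 40) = (a - 4)*(a + 2)*(a^2 - 9*a + 20) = (a - 4)^2*(a + 2)*(a - 5)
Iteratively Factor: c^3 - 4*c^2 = (c)*(c^2 - 4*c) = c^2*(c - 4)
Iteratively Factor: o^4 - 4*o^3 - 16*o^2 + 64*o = (o - 4)*(o^3 - 16*o) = (o - 4)*(o + 4)*(o^2 - 4*o) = o*(o - 4)*(o + 4)*(o - 4)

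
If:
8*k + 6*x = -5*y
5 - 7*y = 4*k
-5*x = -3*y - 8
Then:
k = -551/108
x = 34/9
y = 98/27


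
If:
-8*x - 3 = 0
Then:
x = -3/8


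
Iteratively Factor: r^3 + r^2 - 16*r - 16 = (r + 4)*(r^2 - 3*r - 4) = (r + 1)*(r + 4)*(r - 4)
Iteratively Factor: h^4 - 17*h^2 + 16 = (h + 1)*(h^3 - h^2 - 16*h + 16) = (h - 1)*(h + 1)*(h^2 - 16) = (h - 1)*(h + 1)*(h + 4)*(h - 4)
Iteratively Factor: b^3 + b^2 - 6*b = (b - 2)*(b^2 + 3*b) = (b - 2)*(b + 3)*(b)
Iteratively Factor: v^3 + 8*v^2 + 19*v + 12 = (v + 4)*(v^2 + 4*v + 3) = (v + 3)*(v + 4)*(v + 1)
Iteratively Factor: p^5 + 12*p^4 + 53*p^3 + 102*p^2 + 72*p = (p + 3)*(p^4 + 9*p^3 + 26*p^2 + 24*p) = p*(p + 3)*(p^3 + 9*p^2 + 26*p + 24) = p*(p + 2)*(p + 3)*(p^2 + 7*p + 12) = p*(p + 2)*(p + 3)*(p + 4)*(p + 3)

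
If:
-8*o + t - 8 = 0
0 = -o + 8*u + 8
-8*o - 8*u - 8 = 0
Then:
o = 0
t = 8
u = -1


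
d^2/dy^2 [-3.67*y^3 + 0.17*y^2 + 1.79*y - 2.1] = 0.34 - 22.02*y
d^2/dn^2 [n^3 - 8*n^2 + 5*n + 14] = 6*n - 16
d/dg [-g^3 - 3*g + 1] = -3*g^2 - 3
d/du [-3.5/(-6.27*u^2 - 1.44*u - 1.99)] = (-43.89*u - 5.04)/(6.27*u^2 + 1.44*u + 1.99)^2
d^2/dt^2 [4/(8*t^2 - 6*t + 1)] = 32*(-16*t^2 + 12*t + (8*t - 3)^2 - 2)/(8*t^2 - 6*t + 1)^3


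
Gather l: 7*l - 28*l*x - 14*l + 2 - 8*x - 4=l*(-28*x - 7) - 8*x - 2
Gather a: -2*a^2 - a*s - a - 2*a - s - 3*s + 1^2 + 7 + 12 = -2*a^2 + a*(-s - 3) - 4*s + 20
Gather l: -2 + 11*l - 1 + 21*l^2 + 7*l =21*l^2 + 18*l - 3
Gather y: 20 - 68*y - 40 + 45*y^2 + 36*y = 45*y^2 - 32*y - 20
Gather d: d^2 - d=d^2 - d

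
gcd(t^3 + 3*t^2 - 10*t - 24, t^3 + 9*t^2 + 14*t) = t + 2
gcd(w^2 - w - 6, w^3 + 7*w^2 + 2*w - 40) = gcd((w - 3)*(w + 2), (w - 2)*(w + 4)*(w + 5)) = 1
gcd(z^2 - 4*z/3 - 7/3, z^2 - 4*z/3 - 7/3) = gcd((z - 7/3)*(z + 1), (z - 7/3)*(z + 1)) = z^2 - 4*z/3 - 7/3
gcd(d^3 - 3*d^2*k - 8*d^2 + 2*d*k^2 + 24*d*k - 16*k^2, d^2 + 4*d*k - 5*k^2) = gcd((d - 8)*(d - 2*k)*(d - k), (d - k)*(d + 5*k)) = d - k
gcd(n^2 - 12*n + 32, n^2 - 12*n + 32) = n^2 - 12*n + 32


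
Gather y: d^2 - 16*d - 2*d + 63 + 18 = d^2 - 18*d + 81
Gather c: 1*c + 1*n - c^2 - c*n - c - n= -c^2 - c*n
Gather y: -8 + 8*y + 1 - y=7*y - 7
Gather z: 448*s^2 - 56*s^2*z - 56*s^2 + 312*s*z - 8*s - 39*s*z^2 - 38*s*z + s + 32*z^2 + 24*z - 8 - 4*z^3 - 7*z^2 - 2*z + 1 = 392*s^2 - 7*s - 4*z^3 + z^2*(25 - 39*s) + z*(-56*s^2 + 274*s + 22) - 7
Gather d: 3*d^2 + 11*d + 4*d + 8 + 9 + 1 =3*d^2 + 15*d + 18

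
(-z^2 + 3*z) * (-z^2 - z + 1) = z^4 - 2*z^3 - 4*z^2 + 3*z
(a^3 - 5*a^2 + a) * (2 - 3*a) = -3*a^4 + 17*a^3 - 13*a^2 + 2*a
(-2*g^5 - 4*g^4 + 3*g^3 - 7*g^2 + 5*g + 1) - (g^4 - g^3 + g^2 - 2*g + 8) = -2*g^5 - 5*g^4 + 4*g^3 - 8*g^2 + 7*g - 7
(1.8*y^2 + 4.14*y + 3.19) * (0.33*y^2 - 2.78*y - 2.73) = 0.594*y^4 - 3.6378*y^3 - 15.3705*y^2 - 20.1704*y - 8.7087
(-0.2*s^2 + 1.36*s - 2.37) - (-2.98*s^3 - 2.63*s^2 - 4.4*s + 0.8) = 2.98*s^3 + 2.43*s^2 + 5.76*s - 3.17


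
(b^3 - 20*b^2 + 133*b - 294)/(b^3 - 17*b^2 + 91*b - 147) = (b - 6)/(b - 3)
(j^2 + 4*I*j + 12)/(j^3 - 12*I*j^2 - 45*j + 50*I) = (j + 6*I)/(j^2 - 10*I*j - 25)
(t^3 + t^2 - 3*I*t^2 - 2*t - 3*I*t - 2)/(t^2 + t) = t - 3*I - 2/t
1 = 1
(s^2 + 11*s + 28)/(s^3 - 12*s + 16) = (s + 7)/(s^2 - 4*s + 4)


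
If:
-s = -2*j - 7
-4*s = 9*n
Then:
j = s/2 - 7/2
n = -4*s/9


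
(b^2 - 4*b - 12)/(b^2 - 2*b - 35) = (-b^2 + 4*b + 12)/(-b^2 + 2*b + 35)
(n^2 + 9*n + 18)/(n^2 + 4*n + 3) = (n + 6)/(n + 1)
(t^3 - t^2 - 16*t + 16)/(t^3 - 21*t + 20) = (t + 4)/(t + 5)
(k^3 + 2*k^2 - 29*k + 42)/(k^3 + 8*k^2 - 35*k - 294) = (k^2 - 5*k + 6)/(k^2 + k - 42)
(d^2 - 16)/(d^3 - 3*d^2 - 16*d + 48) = 1/(d - 3)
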